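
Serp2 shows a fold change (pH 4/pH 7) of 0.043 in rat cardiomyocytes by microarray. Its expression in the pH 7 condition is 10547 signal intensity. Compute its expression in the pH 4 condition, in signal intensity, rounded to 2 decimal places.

453.52

pH 4 expression = 10547 × 0.043 = 453.52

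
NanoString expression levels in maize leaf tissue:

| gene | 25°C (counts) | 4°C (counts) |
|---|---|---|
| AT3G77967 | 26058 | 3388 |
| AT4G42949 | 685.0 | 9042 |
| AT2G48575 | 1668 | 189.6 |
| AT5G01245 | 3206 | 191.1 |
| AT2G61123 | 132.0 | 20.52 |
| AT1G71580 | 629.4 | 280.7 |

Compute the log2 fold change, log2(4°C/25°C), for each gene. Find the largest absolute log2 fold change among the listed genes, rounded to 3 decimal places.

log2(3388/26058) = -2.943  (AT3G77967)
log2(9042/685.0) = 3.722  (AT4G42949)
log2(189.6/1668) = -3.137  (AT2G48575)
log2(191.1/3206) = -4.068  (AT5G01245)
log2(20.52/132.0) = -2.685  (AT2G61123)
log2(280.7/629.4) = -1.165  (AT1G71580)
The largest magnitude belongs to AT5G01245.

4.068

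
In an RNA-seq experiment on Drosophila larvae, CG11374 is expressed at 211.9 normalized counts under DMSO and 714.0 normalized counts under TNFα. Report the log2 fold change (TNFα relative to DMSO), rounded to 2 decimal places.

1.75

Fold change = 714.0 / 211.9 = 3.3695
log2(3.3695) = 1.753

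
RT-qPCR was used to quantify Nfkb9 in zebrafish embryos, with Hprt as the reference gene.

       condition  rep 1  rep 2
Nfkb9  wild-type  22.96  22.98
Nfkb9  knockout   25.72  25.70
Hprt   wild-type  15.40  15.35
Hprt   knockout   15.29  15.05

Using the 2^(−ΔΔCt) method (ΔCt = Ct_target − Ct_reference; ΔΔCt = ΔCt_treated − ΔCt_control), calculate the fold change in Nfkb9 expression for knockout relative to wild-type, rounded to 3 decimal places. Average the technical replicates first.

0.130

Mean Ct: Nfkb9 wild-type 22.970; Nfkb9 knockout 25.710; Hprt wild-type 15.375; Hprt knockout 15.170
ΔCt(wild-type) = 22.970 − 15.375 = 7.595
ΔCt(knockout) = 25.710 − 15.170 = 10.540
ΔΔCt = 10.540 − 7.595 = 2.945
Fold change = 2^(−2.945) = 0.1299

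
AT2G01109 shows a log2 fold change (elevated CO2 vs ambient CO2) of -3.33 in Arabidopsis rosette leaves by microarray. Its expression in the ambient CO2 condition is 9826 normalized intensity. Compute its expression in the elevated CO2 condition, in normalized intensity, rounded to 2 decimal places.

977.12

Fold change = 2^(-3.33) = 0.0994
elevated CO2 expression = 9826 × 0.0994 = 977.12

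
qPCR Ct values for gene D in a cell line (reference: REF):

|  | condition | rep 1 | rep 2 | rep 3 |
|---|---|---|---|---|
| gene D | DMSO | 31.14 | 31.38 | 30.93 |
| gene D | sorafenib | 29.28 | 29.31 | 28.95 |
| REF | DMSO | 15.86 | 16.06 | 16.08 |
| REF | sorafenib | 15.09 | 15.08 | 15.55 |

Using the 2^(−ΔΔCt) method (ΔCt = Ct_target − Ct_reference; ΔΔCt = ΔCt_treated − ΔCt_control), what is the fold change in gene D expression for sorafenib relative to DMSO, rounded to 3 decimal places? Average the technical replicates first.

2.313

Mean Ct: gene D DMSO 31.150; gene D sorafenib 29.180; REF DMSO 16.000; REF sorafenib 15.240
ΔCt(DMSO) = 31.150 − 16.000 = 15.150
ΔCt(sorafenib) = 29.180 − 15.240 = 13.940
ΔΔCt = 13.940 − 15.150 = -1.210
Fold change = 2^(−(-1.210)) = 2^1.210 = 2.3134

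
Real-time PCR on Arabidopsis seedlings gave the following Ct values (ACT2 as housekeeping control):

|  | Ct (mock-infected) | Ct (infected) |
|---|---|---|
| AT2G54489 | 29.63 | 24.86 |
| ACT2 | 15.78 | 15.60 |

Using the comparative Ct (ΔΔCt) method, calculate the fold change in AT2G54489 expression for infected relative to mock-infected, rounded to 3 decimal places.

24.084

ΔCt(mock-infected) = 29.630 − 15.780 = 13.850
ΔCt(infected) = 24.860 − 15.600 = 9.260
ΔΔCt = 9.260 − 13.850 = -4.590
Fold change = 2^(−(-4.590)) = 2^4.590 = 24.0839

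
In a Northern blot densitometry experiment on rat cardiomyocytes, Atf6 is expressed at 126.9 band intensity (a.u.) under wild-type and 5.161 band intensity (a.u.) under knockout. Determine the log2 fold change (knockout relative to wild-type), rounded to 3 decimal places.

-4.620

Fold change = 5.161 / 126.9 = 0.0407
log2(0.0407) = -4.6199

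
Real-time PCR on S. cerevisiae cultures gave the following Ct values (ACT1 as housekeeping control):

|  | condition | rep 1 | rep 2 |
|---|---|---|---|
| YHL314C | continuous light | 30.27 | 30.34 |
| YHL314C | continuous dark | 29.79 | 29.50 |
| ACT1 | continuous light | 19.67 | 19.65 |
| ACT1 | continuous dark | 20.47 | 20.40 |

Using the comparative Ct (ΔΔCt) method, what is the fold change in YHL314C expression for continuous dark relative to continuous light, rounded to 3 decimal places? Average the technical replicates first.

Mean Ct: YHL314C continuous light 30.305; YHL314C continuous dark 29.645; ACT1 continuous light 19.660; ACT1 continuous dark 20.435
ΔCt(continuous light) = 30.305 − 19.660 = 10.645
ΔCt(continuous dark) = 29.645 − 20.435 = 9.210
ΔΔCt = 9.210 − 10.645 = -1.435
Fold change = 2^(−(-1.435)) = 2^1.435 = 2.7038

2.704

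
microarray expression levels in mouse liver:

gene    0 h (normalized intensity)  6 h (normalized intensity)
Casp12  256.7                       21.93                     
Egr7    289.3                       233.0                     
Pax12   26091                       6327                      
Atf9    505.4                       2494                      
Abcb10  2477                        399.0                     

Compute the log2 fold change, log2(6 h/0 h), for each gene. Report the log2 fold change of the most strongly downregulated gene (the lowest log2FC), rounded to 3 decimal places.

log2(21.93/256.7) = -3.549  (Casp12)
log2(233.0/289.3) = -0.312  (Egr7)
log2(6327/26091) = -2.044  (Pax12)
log2(2494/505.4) = 2.303  (Atf9)
log2(399.0/2477) = -2.634  (Abcb10)
Casp12 is most strongly downregulated.

-3.549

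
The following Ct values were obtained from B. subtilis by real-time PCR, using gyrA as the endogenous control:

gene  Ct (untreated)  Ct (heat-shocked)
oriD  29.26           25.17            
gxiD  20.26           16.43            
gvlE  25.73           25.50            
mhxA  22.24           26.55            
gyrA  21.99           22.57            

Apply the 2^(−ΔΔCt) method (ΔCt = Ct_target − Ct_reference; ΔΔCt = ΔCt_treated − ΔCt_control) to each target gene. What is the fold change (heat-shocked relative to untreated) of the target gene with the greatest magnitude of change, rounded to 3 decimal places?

oriD: ΔΔCt = (25.17−22.57) − (29.26−21.99) = 2.60 − 7.27 = -4.67; fold change = 2^4.67 = 25.457
gxiD: ΔΔCt = (16.43−22.57) − (20.26−21.99) = -6.14 − (-1.73) = -4.41; fold change = 2^4.41 = 21.259
gvlE: ΔΔCt = (25.50−22.57) − (25.73−21.99) = 2.93 − 3.74 = -0.81; fold change = 2^0.81 = 1.753
mhxA: ΔΔCt = (26.55−22.57) − (22.24−21.99) = 3.98 − 0.25 = 3.73; fold change = 2^-3.73 = 0.075
oriD has the largest |ΔΔCt| = 4.67.

25.457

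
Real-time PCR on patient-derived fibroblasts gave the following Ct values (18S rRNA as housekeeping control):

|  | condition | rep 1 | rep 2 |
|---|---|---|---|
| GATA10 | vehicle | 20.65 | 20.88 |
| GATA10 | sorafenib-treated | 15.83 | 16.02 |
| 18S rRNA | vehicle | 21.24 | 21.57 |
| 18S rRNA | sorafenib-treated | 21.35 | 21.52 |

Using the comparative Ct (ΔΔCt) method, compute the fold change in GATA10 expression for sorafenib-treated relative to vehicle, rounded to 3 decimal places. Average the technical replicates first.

29.243

Mean Ct: GATA10 vehicle 20.765; GATA10 sorafenib-treated 15.925; 18S rRNA vehicle 21.405; 18S rRNA sorafenib-treated 21.435
ΔCt(vehicle) = 20.765 − 21.405 = -0.640
ΔCt(sorafenib-treated) = 15.925 − 21.435 = -5.510
ΔΔCt = -5.510 − (-0.640) = -4.870
Fold change = 2^(−(-4.870)) = 2^4.870 = 29.2426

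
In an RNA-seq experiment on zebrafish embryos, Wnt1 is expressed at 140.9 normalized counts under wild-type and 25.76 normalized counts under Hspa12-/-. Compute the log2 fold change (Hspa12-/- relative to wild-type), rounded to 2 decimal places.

-2.45

Fold change = 25.76 / 140.9 = 0.1828
log2(0.1828) = -2.451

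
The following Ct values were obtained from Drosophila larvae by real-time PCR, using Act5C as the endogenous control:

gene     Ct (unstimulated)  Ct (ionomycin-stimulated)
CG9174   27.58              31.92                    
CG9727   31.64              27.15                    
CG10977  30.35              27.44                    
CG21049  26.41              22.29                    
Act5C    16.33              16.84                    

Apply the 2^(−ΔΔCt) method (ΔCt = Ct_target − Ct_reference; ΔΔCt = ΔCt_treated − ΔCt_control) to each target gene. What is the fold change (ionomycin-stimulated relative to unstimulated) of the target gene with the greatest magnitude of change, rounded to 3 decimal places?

32.000

CG9174: ΔΔCt = (31.92−16.84) − (27.58−16.33) = 15.08 − 11.25 = 3.83; fold change = 2^-3.83 = 0.070
CG9727: ΔΔCt = (27.15−16.84) − (31.64−16.33) = 10.31 − 15.31 = -5.00; fold change = 2^5.00 = 32.000
CG10977: ΔΔCt = (27.44−16.84) − (30.35−16.33) = 10.60 − 14.02 = -3.42; fold change = 2^3.42 = 10.703
CG21049: ΔΔCt = (22.29−16.84) − (26.41−16.33) = 5.45 − 10.08 = -4.63; fold change = 2^4.63 = 24.761
CG9727 has the largest |ΔΔCt| = 5.00.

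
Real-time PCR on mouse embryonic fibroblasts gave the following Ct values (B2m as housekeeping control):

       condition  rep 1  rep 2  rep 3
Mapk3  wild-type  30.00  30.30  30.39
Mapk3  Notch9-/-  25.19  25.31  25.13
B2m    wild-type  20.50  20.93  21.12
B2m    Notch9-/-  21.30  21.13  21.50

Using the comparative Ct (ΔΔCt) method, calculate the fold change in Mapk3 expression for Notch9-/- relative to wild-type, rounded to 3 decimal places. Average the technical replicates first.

44.632

Mean Ct: Mapk3 wild-type 30.230; Mapk3 Notch9-/- 25.210; B2m wild-type 20.850; B2m Notch9-/- 21.310
ΔCt(wild-type) = 30.230 − 20.850 = 9.380
ΔCt(Notch9-/-) = 25.210 − 21.310 = 3.900
ΔΔCt = 3.900 − 9.380 = -5.480
Fold change = 2^(−(-5.480)) = 2^5.480 = 44.6318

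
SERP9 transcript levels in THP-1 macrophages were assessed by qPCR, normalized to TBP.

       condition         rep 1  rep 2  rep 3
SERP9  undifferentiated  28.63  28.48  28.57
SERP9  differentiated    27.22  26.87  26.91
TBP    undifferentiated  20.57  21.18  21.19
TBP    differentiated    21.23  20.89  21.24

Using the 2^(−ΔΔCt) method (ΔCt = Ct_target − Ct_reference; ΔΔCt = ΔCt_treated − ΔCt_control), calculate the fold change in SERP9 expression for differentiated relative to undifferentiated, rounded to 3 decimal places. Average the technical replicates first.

3.249

Mean Ct: SERP9 undifferentiated 28.560; SERP9 differentiated 27.000; TBP undifferentiated 20.980; TBP differentiated 21.120
ΔCt(undifferentiated) = 28.560 − 20.980 = 7.580
ΔCt(differentiated) = 27.000 − 21.120 = 5.880
ΔΔCt = 5.880 − 7.580 = -1.700
Fold change = 2^(−(-1.700)) = 2^1.700 = 3.2490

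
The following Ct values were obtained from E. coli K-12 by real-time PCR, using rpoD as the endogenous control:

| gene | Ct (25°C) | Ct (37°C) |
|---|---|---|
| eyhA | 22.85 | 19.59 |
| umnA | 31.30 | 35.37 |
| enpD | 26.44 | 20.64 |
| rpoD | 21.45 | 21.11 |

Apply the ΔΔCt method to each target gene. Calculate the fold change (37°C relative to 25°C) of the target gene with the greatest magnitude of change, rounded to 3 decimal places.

eyhA: ΔΔCt = (19.59−21.11) − (22.85−21.45) = -1.52 − 1.40 = -2.92; fold change = 2^2.92 = 7.568
umnA: ΔΔCt = (35.37−21.11) − (31.30−21.45) = 14.26 − 9.85 = 4.41; fold change = 2^-4.41 = 0.047
enpD: ΔΔCt = (20.64−21.11) − (26.44−21.45) = -0.47 − 4.99 = -5.46; fold change = 2^5.46 = 44.017
enpD has the largest |ΔΔCt| = 5.46.

44.017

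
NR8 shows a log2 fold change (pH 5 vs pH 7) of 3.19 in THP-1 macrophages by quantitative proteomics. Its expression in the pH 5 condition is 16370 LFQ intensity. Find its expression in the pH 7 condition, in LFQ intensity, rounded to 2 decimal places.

1793.75

Fold change = 2^(3.19) = 9.1261
pH 7 expression = 16370 / 9.1261 = 1793.75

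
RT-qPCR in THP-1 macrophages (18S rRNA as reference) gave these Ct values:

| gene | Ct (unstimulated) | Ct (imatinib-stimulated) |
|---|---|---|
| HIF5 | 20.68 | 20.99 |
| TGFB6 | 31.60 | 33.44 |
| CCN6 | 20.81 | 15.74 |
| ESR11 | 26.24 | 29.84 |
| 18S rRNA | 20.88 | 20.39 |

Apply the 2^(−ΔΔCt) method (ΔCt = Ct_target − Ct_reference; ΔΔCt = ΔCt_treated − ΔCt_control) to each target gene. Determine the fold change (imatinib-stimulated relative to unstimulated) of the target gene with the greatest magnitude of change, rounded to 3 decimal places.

23.918

HIF5: ΔΔCt = (20.99−20.39) − (20.68−20.88) = 0.60 − (-0.20) = 0.80; fold change = 2^-0.80 = 0.574
TGFB6: ΔΔCt = (33.44−20.39) − (31.60−20.88) = 13.05 − 10.72 = 2.33; fold change = 2^-2.33 = 0.199
CCN6: ΔΔCt = (15.74−20.39) − (20.81−20.88) = -4.65 − (-0.07) = -4.58; fold change = 2^4.58 = 23.918
ESR11: ΔΔCt = (29.84−20.39) − (26.24−20.88) = 9.45 − 5.36 = 4.09; fold change = 2^-4.09 = 0.059
CCN6 has the largest |ΔΔCt| = 4.58.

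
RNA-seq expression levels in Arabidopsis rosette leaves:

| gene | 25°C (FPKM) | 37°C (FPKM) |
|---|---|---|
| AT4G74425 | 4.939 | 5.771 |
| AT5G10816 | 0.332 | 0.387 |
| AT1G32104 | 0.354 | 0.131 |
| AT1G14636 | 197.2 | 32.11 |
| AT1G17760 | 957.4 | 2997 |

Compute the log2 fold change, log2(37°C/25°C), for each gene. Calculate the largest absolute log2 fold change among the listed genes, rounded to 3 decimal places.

log2(5.771/4.939) = 0.225  (AT4G74425)
log2(0.387/0.332) = 0.221  (AT5G10816)
log2(0.131/0.354) = -1.434  (AT1G32104)
log2(32.11/197.2) = -2.619  (AT1G14636)
log2(2997/957.4) = 1.646  (AT1G17760)
The largest magnitude belongs to AT1G14636.

2.619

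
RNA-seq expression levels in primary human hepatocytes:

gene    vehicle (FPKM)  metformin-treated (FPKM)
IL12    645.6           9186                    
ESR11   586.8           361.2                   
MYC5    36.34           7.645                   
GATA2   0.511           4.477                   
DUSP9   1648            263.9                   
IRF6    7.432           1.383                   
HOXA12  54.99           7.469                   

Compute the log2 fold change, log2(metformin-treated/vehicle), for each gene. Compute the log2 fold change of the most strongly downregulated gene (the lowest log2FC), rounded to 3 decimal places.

-2.880

log2(9186/645.6) = 3.831  (IL12)
log2(361.2/586.8) = -0.700  (ESR11)
log2(7.645/36.34) = -2.249  (MYC5)
log2(4.477/0.511) = 3.131  (GATA2)
log2(263.9/1648) = -2.643  (DUSP9)
log2(1.383/7.432) = -2.426  (IRF6)
log2(7.469/54.99) = -2.880  (HOXA12)
HOXA12 is most strongly downregulated.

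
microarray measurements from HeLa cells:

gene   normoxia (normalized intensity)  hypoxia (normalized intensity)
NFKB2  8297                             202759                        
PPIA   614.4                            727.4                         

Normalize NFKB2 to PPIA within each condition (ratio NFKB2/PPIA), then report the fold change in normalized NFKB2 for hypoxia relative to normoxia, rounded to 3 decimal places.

NFKB2/PPIA (normoxia) = 8297 / 614.4 = 13.504
NFKB2/PPIA (hypoxia) = 202759 / 727.4 = 278.74
Fold change = 278.74 / 13.504 = 20.6413

20.641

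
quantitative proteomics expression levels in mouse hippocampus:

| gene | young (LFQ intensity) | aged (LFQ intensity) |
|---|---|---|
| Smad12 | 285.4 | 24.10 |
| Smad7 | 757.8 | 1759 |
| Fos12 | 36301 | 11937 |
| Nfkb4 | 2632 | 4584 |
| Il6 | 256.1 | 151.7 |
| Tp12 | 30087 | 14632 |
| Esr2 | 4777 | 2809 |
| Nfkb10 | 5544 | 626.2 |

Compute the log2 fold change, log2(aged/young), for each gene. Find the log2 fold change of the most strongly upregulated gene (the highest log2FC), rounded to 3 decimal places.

1.215

log2(24.10/285.4) = -3.566  (Smad12)
log2(1759/757.8) = 1.215  (Smad7)
log2(11937/36301) = -1.605  (Fos12)
log2(4584/2632) = 0.800  (Nfkb4)
log2(151.7/256.1) = -0.755  (Il6)
log2(14632/30087) = -1.040  (Tp12)
log2(2809/4777) = -0.766  (Esr2)
log2(626.2/5544) = -3.146  (Nfkb10)
Smad7 is most strongly upregulated.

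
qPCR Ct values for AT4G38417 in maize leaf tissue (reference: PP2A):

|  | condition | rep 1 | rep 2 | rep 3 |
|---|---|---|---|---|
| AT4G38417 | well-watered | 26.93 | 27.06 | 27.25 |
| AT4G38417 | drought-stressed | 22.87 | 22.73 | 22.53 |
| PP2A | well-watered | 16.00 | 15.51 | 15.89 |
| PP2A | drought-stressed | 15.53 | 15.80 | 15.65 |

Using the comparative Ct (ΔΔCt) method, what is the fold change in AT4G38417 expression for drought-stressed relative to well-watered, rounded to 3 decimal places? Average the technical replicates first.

18.765

Mean Ct: AT4G38417 well-watered 27.080; AT4G38417 drought-stressed 22.710; PP2A well-watered 15.800; PP2A drought-stressed 15.660
ΔCt(well-watered) = 27.080 − 15.800 = 11.280
ΔCt(drought-stressed) = 22.710 − 15.660 = 7.050
ΔΔCt = 7.050 − 11.280 = -4.230
Fold change = 2^(−(-4.230)) = 2^4.230 = 18.7654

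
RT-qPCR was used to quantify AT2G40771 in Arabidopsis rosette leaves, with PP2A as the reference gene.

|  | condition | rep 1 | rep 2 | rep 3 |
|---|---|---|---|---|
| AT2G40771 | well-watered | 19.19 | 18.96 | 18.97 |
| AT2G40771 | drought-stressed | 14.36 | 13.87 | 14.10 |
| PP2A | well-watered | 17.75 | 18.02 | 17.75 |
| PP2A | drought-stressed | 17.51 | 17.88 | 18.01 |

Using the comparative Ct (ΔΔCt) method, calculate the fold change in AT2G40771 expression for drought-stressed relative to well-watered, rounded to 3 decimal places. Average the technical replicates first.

29.651

Mean Ct: AT2G40771 well-watered 19.040; AT2G40771 drought-stressed 14.110; PP2A well-watered 17.840; PP2A drought-stressed 17.800
ΔCt(well-watered) = 19.040 − 17.840 = 1.200
ΔCt(drought-stressed) = 14.110 − 17.800 = -3.690
ΔΔCt = -3.690 − 1.200 = -4.890
Fold change = 2^(−(-4.890)) = 2^4.890 = 29.6508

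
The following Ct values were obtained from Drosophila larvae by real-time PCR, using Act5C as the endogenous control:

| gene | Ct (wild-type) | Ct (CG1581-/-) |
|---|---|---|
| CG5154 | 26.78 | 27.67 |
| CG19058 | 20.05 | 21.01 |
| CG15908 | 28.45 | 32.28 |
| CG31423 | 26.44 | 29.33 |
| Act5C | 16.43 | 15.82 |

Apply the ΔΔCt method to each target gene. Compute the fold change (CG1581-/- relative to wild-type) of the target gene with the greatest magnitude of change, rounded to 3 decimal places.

0.046

CG5154: ΔΔCt = (27.67−15.82) − (26.78−16.43) = 11.85 − 10.35 = 1.50; fold change = 2^-1.50 = 0.354
CG19058: ΔΔCt = (21.01−15.82) − (20.05−16.43) = 5.19 − 3.62 = 1.57; fold change = 2^-1.57 = 0.337
CG15908: ΔΔCt = (32.28−15.82) − (28.45−16.43) = 16.46 − 12.02 = 4.44; fold change = 2^-4.44 = 0.046
CG31423: ΔΔCt = (29.33−15.82) − (26.44−16.43) = 13.51 − 10.01 = 3.50; fold change = 2^-3.50 = 0.088
CG15908 has the largest |ΔΔCt| = 4.44.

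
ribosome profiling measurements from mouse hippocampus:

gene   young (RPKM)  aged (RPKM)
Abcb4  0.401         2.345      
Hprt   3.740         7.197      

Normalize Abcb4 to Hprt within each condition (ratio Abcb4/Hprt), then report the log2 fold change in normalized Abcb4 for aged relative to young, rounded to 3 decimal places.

Abcb4/Hprt (young) = 0.401 / 3.740 = 0.10722
Abcb4/Hprt (aged) = 2.345 / 7.197 = 0.32583
Fold change = 0.32583 / 0.10722 = 3.0389
log2(3.0389) = 1.6036

1.604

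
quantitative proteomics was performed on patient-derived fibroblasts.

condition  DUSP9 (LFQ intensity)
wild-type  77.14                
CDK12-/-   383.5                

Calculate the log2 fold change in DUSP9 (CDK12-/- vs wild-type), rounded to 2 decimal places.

2.31

Fold change = 383.5 / 77.14 = 4.9715
log2(4.9715) = 2.314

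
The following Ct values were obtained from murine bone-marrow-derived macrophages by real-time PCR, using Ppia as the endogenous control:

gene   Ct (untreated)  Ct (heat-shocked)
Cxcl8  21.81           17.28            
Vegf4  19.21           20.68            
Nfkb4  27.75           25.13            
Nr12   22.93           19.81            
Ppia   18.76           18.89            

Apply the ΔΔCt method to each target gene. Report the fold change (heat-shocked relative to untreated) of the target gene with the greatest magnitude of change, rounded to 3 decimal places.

25.281

Cxcl8: ΔΔCt = (17.28−18.89) − (21.81−18.76) = -1.61 − 3.05 = -4.66; fold change = 2^4.66 = 25.281
Vegf4: ΔΔCt = (20.68−18.89) − (19.21−18.76) = 1.79 − 0.45 = 1.34; fold change = 2^-1.34 = 0.395
Nfkb4: ΔΔCt = (25.13−18.89) − (27.75−18.76) = 6.24 − 8.99 = -2.75; fold change = 2^2.75 = 6.727
Nr12: ΔΔCt = (19.81−18.89) − (22.93−18.76) = 0.92 − 4.17 = -3.25; fold change = 2^3.25 = 9.514
Cxcl8 has the largest |ΔΔCt| = 4.66.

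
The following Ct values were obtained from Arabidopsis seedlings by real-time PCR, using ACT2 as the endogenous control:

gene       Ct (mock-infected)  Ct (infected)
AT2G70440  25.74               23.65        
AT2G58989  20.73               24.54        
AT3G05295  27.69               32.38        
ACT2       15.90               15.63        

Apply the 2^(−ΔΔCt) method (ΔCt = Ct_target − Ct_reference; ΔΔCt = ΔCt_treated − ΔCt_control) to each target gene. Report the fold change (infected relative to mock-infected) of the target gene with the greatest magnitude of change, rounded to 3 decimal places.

AT2G70440: ΔΔCt = (23.65−15.63) − (25.74−15.90) = 8.02 − 9.84 = -1.82; fold change = 2^1.82 = 3.531
AT2G58989: ΔΔCt = (24.54−15.63) − (20.73−15.90) = 8.91 − 4.83 = 4.08; fold change = 2^-4.08 = 0.059
AT3G05295: ΔΔCt = (32.38−15.63) − (27.69−15.90) = 16.75 − 11.79 = 4.96; fold change = 2^-4.96 = 0.032
AT3G05295 has the largest |ΔΔCt| = 4.96.

0.032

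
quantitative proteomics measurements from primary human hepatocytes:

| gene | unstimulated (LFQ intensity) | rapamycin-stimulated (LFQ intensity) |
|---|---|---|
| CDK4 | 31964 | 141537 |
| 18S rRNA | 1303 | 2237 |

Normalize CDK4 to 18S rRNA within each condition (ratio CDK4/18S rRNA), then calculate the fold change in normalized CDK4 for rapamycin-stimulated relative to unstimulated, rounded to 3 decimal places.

CDK4/18S rRNA (unstimulated) = 31964 / 1303 = 24.531
CDK4/18S rRNA (rapamycin-stimulated) = 141537 / 2237 = 63.271
Fold change = 63.271 / 24.531 = 2.5792

2.579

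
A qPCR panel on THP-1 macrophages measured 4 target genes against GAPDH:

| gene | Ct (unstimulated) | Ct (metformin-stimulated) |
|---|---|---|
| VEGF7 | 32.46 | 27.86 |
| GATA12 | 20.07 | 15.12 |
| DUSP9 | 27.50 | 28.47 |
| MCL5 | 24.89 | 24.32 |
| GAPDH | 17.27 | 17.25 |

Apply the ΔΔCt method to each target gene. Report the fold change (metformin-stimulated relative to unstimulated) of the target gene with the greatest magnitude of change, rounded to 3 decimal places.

30.484

VEGF7: ΔΔCt = (27.86−17.25) − (32.46−17.27) = 10.61 − 15.19 = -4.58; fold change = 2^4.58 = 23.918
GATA12: ΔΔCt = (15.12−17.25) − (20.07−17.27) = -2.13 − 2.80 = -4.93; fold change = 2^4.93 = 30.484
DUSP9: ΔΔCt = (28.47−17.25) − (27.50−17.27) = 11.22 − 10.23 = 0.99; fold change = 2^-0.99 = 0.503
MCL5: ΔΔCt = (24.32−17.25) − (24.89−17.27) = 7.07 − 7.62 = -0.55; fold change = 2^0.55 = 1.464
GATA12 has the largest |ΔΔCt| = 4.93.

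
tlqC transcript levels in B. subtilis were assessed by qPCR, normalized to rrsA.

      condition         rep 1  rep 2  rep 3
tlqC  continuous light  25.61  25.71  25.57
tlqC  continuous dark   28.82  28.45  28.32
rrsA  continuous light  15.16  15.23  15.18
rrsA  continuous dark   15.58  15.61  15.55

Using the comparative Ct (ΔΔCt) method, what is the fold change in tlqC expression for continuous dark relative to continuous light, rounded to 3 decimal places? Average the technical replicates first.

Mean Ct: tlqC continuous light 25.630; tlqC continuous dark 28.530; rrsA continuous light 15.190; rrsA continuous dark 15.580
ΔCt(continuous light) = 25.630 − 15.190 = 10.440
ΔCt(continuous dark) = 28.530 − 15.580 = 12.950
ΔΔCt = 12.950 − 10.440 = 2.510
Fold change = 2^(−2.510) = 0.1756

0.176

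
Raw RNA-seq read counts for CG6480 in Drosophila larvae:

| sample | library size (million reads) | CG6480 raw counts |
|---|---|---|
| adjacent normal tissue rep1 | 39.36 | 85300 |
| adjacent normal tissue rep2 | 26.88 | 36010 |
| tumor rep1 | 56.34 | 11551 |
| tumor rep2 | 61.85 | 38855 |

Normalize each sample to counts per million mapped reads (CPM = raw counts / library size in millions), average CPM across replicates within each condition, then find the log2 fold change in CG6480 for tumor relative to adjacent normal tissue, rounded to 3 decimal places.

-2.073

CPM(adjacent normal tissue rep1) = 85300 / 39.36 = 2167.1748
CPM(adjacent normal tissue rep2) = 36010 / 26.88 = 1339.6577
CPM(tumor rep1) = 11551 / 56.34 = 205.0231
CPM(tumor rep2) = 38855 / 61.85 = 628.2134
mean CPM(adjacent normal tissue) = 1753.4163; mean CPM(tumor) = 416.6182
Fold change = 416.6182 / 1753.4163 = 0.23760
log2(0.23760) = -2.0734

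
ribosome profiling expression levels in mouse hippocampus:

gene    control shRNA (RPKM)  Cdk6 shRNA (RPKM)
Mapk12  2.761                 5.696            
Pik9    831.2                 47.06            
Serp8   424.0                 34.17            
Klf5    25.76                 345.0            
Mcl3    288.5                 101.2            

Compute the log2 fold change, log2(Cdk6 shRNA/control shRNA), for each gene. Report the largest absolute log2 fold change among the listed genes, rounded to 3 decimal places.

4.143

log2(5.696/2.761) = 1.045  (Mapk12)
log2(47.06/831.2) = -4.143  (Pik9)
log2(34.17/424.0) = -3.633  (Serp8)
log2(345.0/25.76) = 3.743  (Klf5)
log2(101.2/288.5) = -1.511  (Mcl3)
The largest magnitude belongs to Pik9.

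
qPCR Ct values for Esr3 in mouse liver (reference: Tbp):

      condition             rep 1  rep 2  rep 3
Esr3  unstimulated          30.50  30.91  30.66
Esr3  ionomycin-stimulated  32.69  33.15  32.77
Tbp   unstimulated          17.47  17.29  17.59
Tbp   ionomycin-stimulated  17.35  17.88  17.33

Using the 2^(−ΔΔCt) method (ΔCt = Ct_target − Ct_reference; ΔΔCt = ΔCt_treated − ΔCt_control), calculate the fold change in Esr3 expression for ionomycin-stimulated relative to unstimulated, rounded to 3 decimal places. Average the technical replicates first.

0.232

Mean Ct: Esr3 unstimulated 30.690; Esr3 ionomycin-stimulated 32.870; Tbp unstimulated 17.450; Tbp ionomycin-stimulated 17.520
ΔCt(unstimulated) = 30.690 − 17.450 = 13.240
ΔCt(ionomycin-stimulated) = 32.870 − 17.520 = 15.350
ΔΔCt = 15.350 − 13.240 = 2.110
Fold change = 2^(−2.110) = 0.2316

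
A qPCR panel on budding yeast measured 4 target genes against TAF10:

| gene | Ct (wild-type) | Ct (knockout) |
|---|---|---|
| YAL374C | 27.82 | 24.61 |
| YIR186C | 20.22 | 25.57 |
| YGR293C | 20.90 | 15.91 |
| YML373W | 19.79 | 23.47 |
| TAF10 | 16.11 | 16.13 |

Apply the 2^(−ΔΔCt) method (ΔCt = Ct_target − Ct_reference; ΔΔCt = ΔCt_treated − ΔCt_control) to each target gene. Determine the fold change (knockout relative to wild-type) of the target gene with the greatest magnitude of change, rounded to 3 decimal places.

0.025

YAL374C: ΔΔCt = (24.61−16.13) − (27.82−16.11) = 8.48 − 11.71 = -3.23; fold change = 2^3.23 = 9.383
YIR186C: ΔΔCt = (25.57−16.13) − (20.22−16.11) = 9.44 − 4.11 = 5.33; fold change = 2^-5.33 = 0.025
YGR293C: ΔΔCt = (15.91−16.13) − (20.90−16.11) = -0.22 − 4.79 = -5.01; fold change = 2^5.01 = 32.223
YML373W: ΔΔCt = (23.47−16.13) − (19.79−16.11) = 7.34 − 3.68 = 3.66; fold change = 2^-3.66 = 0.079
YIR186C has the largest |ΔΔCt| = 5.33.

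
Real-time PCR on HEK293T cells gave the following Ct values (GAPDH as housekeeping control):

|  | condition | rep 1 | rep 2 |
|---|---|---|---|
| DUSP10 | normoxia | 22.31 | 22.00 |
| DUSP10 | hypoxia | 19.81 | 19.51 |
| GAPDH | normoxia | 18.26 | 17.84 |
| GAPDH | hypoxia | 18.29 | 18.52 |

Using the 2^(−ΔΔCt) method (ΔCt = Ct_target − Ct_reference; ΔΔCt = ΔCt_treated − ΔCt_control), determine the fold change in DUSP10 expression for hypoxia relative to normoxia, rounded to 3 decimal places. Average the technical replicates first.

7.210

Mean Ct: DUSP10 normoxia 22.155; DUSP10 hypoxia 19.660; GAPDH normoxia 18.050; GAPDH hypoxia 18.405
ΔCt(normoxia) = 22.155 − 18.050 = 4.105
ΔCt(hypoxia) = 19.660 − 18.405 = 1.255
ΔΔCt = 1.255 − 4.105 = -2.850
Fold change = 2^(−(-2.850)) = 2^2.850 = 7.2100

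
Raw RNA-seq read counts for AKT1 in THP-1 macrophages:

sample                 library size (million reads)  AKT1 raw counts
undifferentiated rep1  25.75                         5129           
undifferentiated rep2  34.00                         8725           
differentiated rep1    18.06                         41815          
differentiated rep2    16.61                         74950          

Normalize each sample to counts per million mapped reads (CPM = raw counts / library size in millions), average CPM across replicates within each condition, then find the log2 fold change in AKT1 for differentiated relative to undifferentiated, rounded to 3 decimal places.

3.905

CPM(undifferentiated rep1) = 5129 / 25.75 = 199.1845
CPM(undifferentiated rep2) = 8725 / 34.00 = 256.6176
CPM(differentiated rep1) = 41815 / 18.06 = 2315.3378
CPM(differentiated rep2) = 74950 / 16.61 = 4512.3420
mean CPM(undifferentiated) = 227.9011; mean CPM(differentiated) = 3413.8399
Fold change = 3413.8399 / 227.9011 = 14.97948
log2(14.97948) = 3.9049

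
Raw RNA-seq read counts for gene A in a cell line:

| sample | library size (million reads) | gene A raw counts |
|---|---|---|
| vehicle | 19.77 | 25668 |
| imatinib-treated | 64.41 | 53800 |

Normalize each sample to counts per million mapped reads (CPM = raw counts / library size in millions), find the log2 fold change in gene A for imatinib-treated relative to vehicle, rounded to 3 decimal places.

-0.636

CPM(vehicle) = 25668 / 19.77 = 1298.3308
CPM(imatinib-treated) = 53800 / 64.41 = 835.2740
Fold change = 835.2740 / 1298.3308 = 0.64334
log2(0.64334) = -0.6363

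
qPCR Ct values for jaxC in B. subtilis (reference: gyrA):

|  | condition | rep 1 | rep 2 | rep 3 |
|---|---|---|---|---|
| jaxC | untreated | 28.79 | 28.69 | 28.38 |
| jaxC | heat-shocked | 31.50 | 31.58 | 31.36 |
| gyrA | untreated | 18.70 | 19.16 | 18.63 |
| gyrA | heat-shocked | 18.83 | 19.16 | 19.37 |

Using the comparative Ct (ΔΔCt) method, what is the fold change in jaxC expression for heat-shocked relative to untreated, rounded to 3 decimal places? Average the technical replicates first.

0.168

Mean Ct: jaxC untreated 28.620; jaxC heat-shocked 31.480; gyrA untreated 18.830; gyrA heat-shocked 19.120
ΔCt(untreated) = 28.620 − 18.830 = 9.790
ΔCt(heat-shocked) = 31.480 − 19.120 = 12.360
ΔΔCt = 12.360 − 9.790 = 2.570
Fold change = 2^(−2.570) = 0.1684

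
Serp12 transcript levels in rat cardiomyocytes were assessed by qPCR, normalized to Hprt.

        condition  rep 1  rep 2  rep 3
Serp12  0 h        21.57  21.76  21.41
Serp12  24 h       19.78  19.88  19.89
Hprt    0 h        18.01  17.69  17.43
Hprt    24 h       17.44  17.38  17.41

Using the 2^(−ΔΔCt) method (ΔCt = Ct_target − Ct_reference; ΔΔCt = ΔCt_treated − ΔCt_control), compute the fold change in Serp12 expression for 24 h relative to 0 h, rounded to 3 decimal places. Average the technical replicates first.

Mean Ct: Serp12 0 h 21.580; Serp12 24 h 19.850; Hprt 0 h 17.710; Hprt 24 h 17.410
ΔCt(0 h) = 21.580 − 17.710 = 3.870
ΔCt(24 h) = 19.850 − 17.410 = 2.440
ΔΔCt = 2.440 − 3.870 = -1.430
Fold change = 2^(−(-1.430)) = 2^1.430 = 2.6945

2.694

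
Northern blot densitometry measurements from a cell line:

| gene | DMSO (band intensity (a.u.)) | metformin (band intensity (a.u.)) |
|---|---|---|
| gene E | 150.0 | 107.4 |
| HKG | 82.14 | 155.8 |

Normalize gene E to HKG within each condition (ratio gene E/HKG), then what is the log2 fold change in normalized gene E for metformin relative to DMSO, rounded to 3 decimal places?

-1.406

gene E/HKG (DMSO) = 150.0 / 82.14 = 1.8262
gene E/HKG (metformin) = 107.4 / 155.8 = 0.68935
Fold change = 0.68935 / 1.8262 = 0.3775
log2(0.3775) = -1.4055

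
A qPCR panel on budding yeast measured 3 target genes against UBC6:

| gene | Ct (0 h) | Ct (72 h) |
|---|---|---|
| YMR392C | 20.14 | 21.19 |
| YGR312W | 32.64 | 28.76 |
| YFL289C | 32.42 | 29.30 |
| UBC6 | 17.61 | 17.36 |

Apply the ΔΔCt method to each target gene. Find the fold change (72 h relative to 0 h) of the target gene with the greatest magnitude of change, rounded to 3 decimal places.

YMR392C: ΔΔCt = (21.19−17.36) − (20.14−17.61) = 3.83 − 2.53 = 1.30; fold change = 2^-1.30 = 0.406
YGR312W: ΔΔCt = (28.76−17.36) − (32.64−17.61) = 11.40 − 15.03 = -3.63; fold change = 2^3.63 = 12.381
YFL289C: ΔΔCt = (29.30−17.36) − (32.42−17.61) = 11.94 − 14.81 = -2.87; fold change = 2^2.87 = 7.311
YGR312W has the largest |ΔΔCt| = 3.63.

12.381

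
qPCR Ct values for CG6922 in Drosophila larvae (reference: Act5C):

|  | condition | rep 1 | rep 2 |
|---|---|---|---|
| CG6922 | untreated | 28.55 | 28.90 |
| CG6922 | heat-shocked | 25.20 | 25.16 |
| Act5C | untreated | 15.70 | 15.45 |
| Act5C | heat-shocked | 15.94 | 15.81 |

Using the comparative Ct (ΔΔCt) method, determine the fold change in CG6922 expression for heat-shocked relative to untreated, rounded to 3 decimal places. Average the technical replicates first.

Mean Ct: CG6922 untreated 28.725; CG6922 heat-shocked 25.180; Act5C untreated 15.575; Act5C heat-shocked 15.875
ΔCt(untreated) = 28.725 − 15.575 = 13.150
ΔCt(heat-shocked) = 25.180 − 15.875 = 9.305
ΔΔCt = 9.305 − 13.150 = -3.845
Fold change = 2^(−(-3.845)) = 2^3.845 = 14.3701

14.370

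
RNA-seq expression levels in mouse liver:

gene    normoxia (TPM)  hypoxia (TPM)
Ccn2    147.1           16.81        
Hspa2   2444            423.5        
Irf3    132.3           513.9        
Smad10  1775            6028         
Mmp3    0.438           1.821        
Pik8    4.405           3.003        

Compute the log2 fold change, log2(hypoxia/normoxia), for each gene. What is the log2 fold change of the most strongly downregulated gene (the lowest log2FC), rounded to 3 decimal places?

-3.129

log2(16.81/147.1) = -3.129  (Ccn2)
log2(423.5/2444) = -2.529  (Hspa2)
log2(513.9/132.3) = 1.958  (Irf3)
log2(6028/1775) = 1.764  (Smad10)
log2(1.821/0.438) = 2.056  (Mmp3)
log2(3.003/4.405) = -0.553  (Pik8)
Ccn2 is most strongly downregulated.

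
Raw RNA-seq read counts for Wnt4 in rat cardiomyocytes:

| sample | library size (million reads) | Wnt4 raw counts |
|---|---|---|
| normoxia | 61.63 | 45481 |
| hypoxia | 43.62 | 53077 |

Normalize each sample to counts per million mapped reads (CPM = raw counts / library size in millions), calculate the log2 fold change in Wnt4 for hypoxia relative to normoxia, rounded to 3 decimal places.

0.721

CPM(normoxia) = 45481 / 61.63 = 737.9685
CPM(hypoxia) = 53077 / 43.62 = 1216.8042
Fold change = 1216.8042 / 737.9685 = 1.64886
log2(1.64886) = 0.7215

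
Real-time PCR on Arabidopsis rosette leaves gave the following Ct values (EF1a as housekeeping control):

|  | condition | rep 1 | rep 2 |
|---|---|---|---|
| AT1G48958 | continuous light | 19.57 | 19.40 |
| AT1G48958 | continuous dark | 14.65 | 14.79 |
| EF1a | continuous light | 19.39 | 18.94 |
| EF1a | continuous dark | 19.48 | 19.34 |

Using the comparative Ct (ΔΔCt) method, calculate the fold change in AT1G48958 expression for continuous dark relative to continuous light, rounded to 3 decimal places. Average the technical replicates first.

32.223

Mean Ct: AT1G48958 continuous light 19.485; AT1G48958 continuous dark 14.720; EF1a continuous light 19.165; EF1a continuous dark 19.410
ΔCt(continuous light) = 19.485 − 19.165 = 0.320
ΔCt(continuous dark) = 14.720 − 19.410 = -4.690
ΔΔCt = -4.690 − 0.320 = -5.010
Fold change = 2^(−(-5.010)) = 2^5.010 = 32.2226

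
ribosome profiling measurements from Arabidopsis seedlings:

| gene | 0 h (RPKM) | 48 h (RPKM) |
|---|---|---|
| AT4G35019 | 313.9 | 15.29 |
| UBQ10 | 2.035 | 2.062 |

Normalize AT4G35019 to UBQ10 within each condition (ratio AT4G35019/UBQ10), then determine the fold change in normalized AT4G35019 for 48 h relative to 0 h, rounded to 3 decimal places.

0.048

AT4G35019/UBQ10 (0 h) = 313.9 / 2.035 = 154.25
AT4G35019/UBQ10 (48 h) = 15.29 / 2.062 = 7.4151
Fold change = 7.4151 / 154.25 = 0.0481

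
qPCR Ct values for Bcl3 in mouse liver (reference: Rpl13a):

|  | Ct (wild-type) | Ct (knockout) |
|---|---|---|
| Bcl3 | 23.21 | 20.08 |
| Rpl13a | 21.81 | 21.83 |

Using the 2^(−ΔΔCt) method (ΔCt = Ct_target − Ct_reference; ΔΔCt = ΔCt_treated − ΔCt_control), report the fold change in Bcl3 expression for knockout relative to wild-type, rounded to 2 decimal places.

ΔCt(wild-type) = 23.210 − 21.810 = 1.400
ΔCt(knockout) = 20.080 − 21.830 = -1.750
ΔΔCt = -1.750 − 1.400 = -3.150
Fold change = 2^(−(-3.150)) = 2^3.150 = 8.877

8.88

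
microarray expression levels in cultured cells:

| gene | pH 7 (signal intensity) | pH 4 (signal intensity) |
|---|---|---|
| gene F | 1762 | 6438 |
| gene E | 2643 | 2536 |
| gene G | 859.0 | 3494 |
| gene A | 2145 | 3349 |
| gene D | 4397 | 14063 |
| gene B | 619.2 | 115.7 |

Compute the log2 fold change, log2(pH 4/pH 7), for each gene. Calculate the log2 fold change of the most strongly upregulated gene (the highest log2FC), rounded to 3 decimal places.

log2(6438/1762) = 1.869  (gene F)
log2(2536/2643) = -0.060  (gene E)
log2(3494/859.0) = 2.024  (gene G)
log2(3349/2145) = 0.643  (gene A)
log2(14063/4397) = 1.677  (gene D)
log2(115.7/619.2) = -2.420  (gene B)
gene G is most strongly upregulated.

2.024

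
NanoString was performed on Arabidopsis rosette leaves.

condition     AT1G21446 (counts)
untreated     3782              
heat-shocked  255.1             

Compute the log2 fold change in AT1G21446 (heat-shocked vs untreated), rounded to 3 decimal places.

Fold change = 255.1 / 3782 = 0.0675
log2(0.0675) = -3.8900

-3.890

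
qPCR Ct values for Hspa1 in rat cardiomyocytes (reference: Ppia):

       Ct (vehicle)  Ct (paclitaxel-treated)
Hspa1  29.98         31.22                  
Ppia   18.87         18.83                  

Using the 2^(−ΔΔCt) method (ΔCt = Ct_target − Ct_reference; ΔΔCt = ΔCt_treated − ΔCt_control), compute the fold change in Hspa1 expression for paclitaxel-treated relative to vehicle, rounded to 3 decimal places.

ΔCt(vehicle) = 29.980 − 18.870 = 11.110
ΔCt(paclitaxel-treated) = 31.220 − 18.830 = 12.390
ΔΔCt = 12.390 − 11.110 = 1.280
Fold change = 2^(−1.280) = 0.4118

0.412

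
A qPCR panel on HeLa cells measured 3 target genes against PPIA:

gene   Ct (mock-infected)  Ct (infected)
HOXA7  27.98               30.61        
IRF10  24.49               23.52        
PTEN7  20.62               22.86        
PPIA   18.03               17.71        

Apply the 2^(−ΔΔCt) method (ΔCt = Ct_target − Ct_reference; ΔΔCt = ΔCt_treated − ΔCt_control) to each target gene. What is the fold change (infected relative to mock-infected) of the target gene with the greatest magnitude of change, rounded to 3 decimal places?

HOXA7: ΔΔCt = (30.61−17.71) − (27.98−18.03) = 12.90 − 9.95 = 2.95; fold change = 2^-2.95 = 0.129
IRF10: ΔΔCt = (23.52−17.71) − (24.49−18.03) = 5.81 − 6.46 = -0.65; fold change = 2^0.65 = 1.569
PTEN7: ΔΔCt = (22.86−17.71) − (20.62−18.03) = 5.15 − 2.59 = 2.56; fold change = 2^-2.56 = 0.170
HOXA7 has the largest |ΔΔCt| = 2.95.

0.129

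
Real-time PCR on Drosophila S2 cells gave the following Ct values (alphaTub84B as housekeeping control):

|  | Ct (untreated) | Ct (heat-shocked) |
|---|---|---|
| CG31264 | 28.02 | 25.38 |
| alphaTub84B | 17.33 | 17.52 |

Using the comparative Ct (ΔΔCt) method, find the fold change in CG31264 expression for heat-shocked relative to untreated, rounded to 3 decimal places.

ΔCt(untreated) = 28.020 − 17.330 = 10.690
ΔCt(heat-shocked) = 25.380 − 17.520 = 7.860
ΔΔCt = 7.860 − 10.690 = -2.830
Fold change = 2^(−(-2.830)) = 2^2.830 = 7.1107

7.111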